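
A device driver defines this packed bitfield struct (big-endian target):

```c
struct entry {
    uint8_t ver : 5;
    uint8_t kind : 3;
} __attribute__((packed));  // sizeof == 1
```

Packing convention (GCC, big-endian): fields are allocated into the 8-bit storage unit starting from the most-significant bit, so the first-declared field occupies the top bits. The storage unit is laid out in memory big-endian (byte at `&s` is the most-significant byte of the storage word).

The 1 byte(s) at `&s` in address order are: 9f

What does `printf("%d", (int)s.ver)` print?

[0]=0x9f (big-endian) → word 0x9f
ver:5 @ bit 3 → (0x9f>>3)&0x1f = 0x13  ←
kind:3 @ bit 0 → (0x9f>>0)&0x7 = 0x7

19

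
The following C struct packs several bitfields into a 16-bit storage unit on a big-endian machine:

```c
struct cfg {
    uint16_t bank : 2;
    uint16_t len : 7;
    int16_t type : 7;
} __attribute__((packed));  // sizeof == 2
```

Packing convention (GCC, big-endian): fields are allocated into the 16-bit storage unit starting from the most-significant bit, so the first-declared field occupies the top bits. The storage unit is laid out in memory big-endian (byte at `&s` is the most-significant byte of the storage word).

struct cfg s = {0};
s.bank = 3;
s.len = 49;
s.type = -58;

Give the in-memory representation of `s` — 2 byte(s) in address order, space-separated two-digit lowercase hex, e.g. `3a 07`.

d8 c6

[14+:2] bank=3 & 0x3 = 0x3; word=0xc000
[7+:7] len=49 & 0x7f = 0x31; word=0xd880
[0+:7] type=-58 & 0x7f = 0x46; word=0xd8c6
word = 0xd8c6 → big-endian bytes:
  [0]=0xd8  [1]=0xc6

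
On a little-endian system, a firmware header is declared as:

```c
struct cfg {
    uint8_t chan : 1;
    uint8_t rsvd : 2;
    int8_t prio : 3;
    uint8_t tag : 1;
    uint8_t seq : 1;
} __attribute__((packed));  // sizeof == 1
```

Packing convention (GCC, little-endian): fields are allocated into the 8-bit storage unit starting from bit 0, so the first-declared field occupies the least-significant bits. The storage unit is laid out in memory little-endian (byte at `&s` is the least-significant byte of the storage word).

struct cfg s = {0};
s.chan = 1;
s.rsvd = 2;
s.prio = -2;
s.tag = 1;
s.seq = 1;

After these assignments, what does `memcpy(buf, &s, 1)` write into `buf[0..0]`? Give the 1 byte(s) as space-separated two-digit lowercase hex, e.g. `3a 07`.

f5

chan (1b) val=1 bits=0x1 at bit 0: 0x01
rsvd (2b) val=2 bits=0x2 at bit 1: 0x05
prio (3b) val=-2 bits=0x6 at bit 3: 0x35
tag (1b) val=1 bits=0x1 at bit 6: 0x75
seq (1b) val=1 bits=0x1 at bit 7: 0xf5
word = 0xf5 → little-endian bytes:
  [0]=0xf5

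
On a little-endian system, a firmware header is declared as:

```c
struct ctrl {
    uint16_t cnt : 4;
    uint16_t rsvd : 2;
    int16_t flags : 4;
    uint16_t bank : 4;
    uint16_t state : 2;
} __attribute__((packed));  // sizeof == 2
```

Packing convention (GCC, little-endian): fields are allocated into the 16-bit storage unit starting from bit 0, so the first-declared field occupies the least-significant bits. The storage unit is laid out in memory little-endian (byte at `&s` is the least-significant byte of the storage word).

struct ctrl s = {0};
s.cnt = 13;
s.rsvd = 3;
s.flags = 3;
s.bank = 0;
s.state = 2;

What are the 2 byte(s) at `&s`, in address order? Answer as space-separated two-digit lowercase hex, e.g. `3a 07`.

fd 80

cnt:4 = 13 → 0xd << 0 → word 0x000d
rsvd:2 = 3 → 0x3 << 4 → word 0x003d
flags:4 = 3 → 0x3 << 6 → word 0x00fd
bank:4 = 0 → 0x0 << 10 → word 0x00fd
state:2 = 2 → 0x2 << 14 → word 0x80fd
word = 0x80fd → little-endian bytes:
  [0]=0xfd  [1]=0x80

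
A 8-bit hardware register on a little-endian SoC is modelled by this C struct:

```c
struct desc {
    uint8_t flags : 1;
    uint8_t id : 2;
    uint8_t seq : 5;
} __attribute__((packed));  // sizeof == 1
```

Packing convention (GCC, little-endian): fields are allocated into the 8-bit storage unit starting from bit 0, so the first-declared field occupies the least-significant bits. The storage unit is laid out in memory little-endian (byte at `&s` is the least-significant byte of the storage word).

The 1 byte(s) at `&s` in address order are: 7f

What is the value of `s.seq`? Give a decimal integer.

[0]=0x7f (little-endian) → word 0x7f
flags [0+:1] = (word>>0) & 0x1 = 1
id [1+:2] = (word>>1) & 0x3 = 3
seq [3+:5] = (word>>3) & 0x1f = 15  ←

15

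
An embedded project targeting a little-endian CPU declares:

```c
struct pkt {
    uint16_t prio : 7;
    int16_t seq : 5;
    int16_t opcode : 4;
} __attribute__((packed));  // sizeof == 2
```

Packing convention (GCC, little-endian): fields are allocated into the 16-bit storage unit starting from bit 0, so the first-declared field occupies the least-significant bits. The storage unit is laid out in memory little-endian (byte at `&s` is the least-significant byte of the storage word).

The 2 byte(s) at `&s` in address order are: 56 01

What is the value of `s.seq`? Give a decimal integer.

[0]=0x56 [1]=0x01 (little-endian) → word 0x0156
prio:7 @ bit 0 → (0x0156>>0)&0x7f = 0x56
seq:5 @ bit 7 → (0x0156>>7)&0x1f = 0x2  ←
opcode:4 @ bit 12 → (0x0156>>12)&0xf = 0x0
seq signed 5b, MSB=0: value = 2

2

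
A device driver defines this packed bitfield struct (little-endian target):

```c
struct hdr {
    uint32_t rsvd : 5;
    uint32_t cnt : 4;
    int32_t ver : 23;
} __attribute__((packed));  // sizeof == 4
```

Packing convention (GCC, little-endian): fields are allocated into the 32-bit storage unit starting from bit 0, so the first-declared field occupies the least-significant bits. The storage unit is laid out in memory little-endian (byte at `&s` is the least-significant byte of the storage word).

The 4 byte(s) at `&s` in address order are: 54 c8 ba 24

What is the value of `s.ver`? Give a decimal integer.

[0]=0x54 [1]=0xc8 [2]=0xba [3]=0x24 (little-endian) → word 0x24bac854
rsvd:5 @ bit 0 → (0x24bac854>>0)&0x1f = 0x14
cnt:4 @ bit 5 → (0x24bac854>>5)&0xf = 0x2
ver:23 @ bit 9 → (0x24bac854>>9)&0x7fffff = 0x125d64  ←
ver signed 23b, MSB=0: value = 1203556

1203556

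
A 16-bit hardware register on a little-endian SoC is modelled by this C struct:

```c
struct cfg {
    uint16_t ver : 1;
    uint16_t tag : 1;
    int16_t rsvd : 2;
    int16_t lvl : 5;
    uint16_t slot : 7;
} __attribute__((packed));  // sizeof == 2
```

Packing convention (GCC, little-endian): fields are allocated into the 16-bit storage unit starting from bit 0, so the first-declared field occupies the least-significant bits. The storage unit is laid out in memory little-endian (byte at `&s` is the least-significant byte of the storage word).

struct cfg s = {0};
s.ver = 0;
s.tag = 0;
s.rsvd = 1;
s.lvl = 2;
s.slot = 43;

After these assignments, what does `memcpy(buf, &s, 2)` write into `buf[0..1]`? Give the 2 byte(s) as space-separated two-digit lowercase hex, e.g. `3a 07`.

24 56

ver:1 = 0 → 0x0 << 0 → word 0x0000
tag:1 = 0 → 0x0 << 1 → word 0x0000
rsvd:2 = 1 → 0x1 << 2 → word 0x0004
lvl:5 = 2 → 0x2 << 4 → word 0x0024
slot:7 = 43 → 0x2b << 9 → word 0x5624
word = 0x5624 → little-endian bytes:
  [0]=0x24  [1]=0x56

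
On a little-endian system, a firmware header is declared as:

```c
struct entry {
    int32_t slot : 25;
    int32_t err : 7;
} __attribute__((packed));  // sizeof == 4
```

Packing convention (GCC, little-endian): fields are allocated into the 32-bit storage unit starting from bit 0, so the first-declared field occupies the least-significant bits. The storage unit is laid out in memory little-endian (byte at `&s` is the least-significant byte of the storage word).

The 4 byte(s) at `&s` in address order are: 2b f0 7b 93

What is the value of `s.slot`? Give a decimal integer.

[0]=0x2b [1]=0xf0 [2]=0x7b [3]=0x93 (little-endian) → word 0x937bf02b
slot [0+:25] = (word>>0) & 0x1ffffff = 24899627  ←
err [25+:7] = (word>>25) & 0x7f = 73
slot signed 25b, MSB=1: 24899627 - 33554432 = -8654805

-8654805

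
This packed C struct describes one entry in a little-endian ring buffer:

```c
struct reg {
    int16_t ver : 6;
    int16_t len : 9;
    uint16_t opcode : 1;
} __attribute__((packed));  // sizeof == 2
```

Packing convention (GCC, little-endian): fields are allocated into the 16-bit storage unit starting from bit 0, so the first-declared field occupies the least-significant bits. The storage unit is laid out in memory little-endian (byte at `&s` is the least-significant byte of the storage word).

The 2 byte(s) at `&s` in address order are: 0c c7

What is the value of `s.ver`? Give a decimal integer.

12

[0]=0x0c [1]=0xc7 (little-endian) → word 0xc70c
ver:6 @ bit 0 → (0xc70c>>0)&0x3f = 0xc  ←
len:9 @ bit 6 → (0xc70c>>6)&0x1ff = 0x11c
opcode:1 @ bit 15 → (0xc70c>>15)&0x1 = 0x1
ver signed 6b, MSB=0: value = 12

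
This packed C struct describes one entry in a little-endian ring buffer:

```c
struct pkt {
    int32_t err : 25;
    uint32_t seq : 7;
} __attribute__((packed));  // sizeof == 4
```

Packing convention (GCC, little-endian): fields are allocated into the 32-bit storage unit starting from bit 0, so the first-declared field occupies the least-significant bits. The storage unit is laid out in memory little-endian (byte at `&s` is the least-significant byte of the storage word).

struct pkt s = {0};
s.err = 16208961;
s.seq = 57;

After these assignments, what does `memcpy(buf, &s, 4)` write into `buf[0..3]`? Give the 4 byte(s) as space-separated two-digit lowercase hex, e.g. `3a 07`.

41 54 f7 72

err (25b) val=16208961 bits=0xf75441 at bit 0: 0x00f75441
seq (7b) val=57 bits=0x39 at bit 25: 0x72f75441
word = 0x72f75441 → little-endian bytes:
  [0]=0x41  [1]=0x54  [2]=0xf7  [3]=0x72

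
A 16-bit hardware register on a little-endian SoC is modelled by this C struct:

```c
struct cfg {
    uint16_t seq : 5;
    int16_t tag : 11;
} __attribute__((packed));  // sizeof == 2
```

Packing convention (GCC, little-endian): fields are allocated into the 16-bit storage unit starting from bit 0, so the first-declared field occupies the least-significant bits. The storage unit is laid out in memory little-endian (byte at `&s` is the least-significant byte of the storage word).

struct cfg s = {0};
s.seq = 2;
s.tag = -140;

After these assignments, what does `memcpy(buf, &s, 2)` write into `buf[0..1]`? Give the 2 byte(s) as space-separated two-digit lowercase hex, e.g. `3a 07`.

[0+:5] seq=2 & 0x1f = 0x2; word=0x0002
[5+:11] tag=-140 & 0x7ff = 0x774; word=0xee82
word = 0xee82 → little-endian bytes:
  [0]=0x82  [1]=0xee

82 ee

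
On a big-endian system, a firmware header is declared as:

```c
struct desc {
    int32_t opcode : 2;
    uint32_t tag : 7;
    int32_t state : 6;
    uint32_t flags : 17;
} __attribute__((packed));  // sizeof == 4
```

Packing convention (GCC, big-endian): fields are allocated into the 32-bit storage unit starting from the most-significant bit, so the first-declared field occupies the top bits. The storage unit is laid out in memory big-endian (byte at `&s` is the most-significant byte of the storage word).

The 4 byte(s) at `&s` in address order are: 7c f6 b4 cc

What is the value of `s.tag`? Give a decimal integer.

[0]=0x7c [1]=0xf6 [2]=0xb4 [3]=0xcc (big-endian) → word 0x7cf6b4cc
opcode [30+:2] = (word>>30) & 0x3 = 1
tag [23+:7] = (word>>23) & 0x7f = 121  ←
state [17+:6] = (word>>17) & 0x3f = 59
flags [0+:17] = (word>>0) & 0x1ffff = 46284

121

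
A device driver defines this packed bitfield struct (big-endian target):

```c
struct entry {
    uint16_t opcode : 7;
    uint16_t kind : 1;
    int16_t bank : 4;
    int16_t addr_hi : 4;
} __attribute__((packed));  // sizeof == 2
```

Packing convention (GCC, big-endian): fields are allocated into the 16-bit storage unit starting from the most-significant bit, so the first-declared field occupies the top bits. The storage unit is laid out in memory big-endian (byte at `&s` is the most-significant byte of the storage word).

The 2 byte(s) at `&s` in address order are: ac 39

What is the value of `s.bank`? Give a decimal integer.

[0]=0xac [1]=0x39 (big-endian) → word 0xac39
opcode:7 @ bit 9 → (0xac39>>9)&0x7f = 0x56
kind:1 @ bit 8 → (0xac39>>8)&0x1 = 0x0
bank:4 @ bit 4 → (0xac39>>4)&0xf = 0x3  ←
addr_hi:4 @ bit 0 → (0xac39>>0)&0xf = 0x9
bank signed 4b, MSB=0: value = 3

3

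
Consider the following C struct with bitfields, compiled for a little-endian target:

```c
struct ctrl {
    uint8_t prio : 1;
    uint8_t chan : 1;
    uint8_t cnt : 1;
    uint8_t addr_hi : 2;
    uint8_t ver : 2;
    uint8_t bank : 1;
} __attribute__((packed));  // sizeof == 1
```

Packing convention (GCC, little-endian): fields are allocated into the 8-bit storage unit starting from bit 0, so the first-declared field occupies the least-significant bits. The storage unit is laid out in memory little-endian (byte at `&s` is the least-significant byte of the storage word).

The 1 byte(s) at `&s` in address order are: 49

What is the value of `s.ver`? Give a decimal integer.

[0]=0x49 (little-endian) → word 0x49
prio [0+:1] = (word>>0) & 0x1 = 1
chan [1+:1] = (word>>1) & 0x1 = 0
cnt [2+:1] = (word>>2) & 0x1 = 0
addr_hi [3+:2] = (word>>3) & 0x3 = 1
ver [5+:2] = (word>>5) & 0x3 = 2  ←
bank [7+:1] = (word>>7) & 0x1 = 0

2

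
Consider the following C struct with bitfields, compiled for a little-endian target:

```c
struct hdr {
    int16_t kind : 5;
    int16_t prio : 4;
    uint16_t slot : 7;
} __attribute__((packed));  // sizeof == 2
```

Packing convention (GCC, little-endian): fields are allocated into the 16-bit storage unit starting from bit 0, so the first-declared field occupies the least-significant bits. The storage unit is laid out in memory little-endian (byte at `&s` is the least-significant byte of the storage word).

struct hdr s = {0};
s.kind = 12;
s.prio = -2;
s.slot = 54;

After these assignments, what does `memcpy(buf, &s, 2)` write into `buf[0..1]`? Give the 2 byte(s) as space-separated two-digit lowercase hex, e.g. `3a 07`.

kind:5 = 12 → 0xc << 0 → word 0x000c
prio:4 = -2 → 0xe << 5 → word 0x01cc
slot:7 = 54 → 0x36 << 9 → word 0x6dcc
word = 0x6dcc → little-endian bytes:
  [0]=0xcc  [1]=0x6d

cc 6d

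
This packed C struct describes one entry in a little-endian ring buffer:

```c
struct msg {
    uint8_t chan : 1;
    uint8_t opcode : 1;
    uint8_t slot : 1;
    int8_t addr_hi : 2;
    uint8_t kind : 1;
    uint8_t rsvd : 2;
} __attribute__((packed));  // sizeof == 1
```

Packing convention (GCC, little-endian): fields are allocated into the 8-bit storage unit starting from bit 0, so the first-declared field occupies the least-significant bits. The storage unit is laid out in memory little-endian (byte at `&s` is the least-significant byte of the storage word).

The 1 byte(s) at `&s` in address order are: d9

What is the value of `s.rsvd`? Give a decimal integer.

[0]=0xd9 (little-endian) → word 0xd9
chan:1 @ bit 0 → (0xd9>>0)&0x1 = 0x1
opcode:1 @ bit 1 → (0xd9>>1)&0x1 = 0x0
slot:1 @ bit 2 → (0xd9>>2)&0x1 = 0x0
addr_hi:2 @ bit 3 → (0xd9>>3)&0x3 = 0x3
kind:1 @ bit 5 → (0xd9>>5)&0x1 = 0x0
rsvd:2 @ bit 6 → (0xd9>>6)&0x3 = 0x3  ←

3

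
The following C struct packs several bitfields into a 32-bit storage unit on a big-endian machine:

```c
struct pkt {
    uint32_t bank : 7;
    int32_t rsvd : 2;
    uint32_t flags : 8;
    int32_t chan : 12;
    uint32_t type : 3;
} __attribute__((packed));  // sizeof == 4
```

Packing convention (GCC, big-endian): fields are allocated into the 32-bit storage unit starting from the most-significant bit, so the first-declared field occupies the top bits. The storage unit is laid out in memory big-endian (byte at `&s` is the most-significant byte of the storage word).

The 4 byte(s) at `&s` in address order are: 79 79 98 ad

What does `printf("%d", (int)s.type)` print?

5

[0]=0x79 [1]=0x79 [2]=0x98 [3]=0xad (big-endian) → word 0x797998ad
bank:7 @ bit 25 → (0x797998ad>>25)&0x7f = 0x3c
rsvd:2 @ bit 23 → (0x797998ad>>23)&0x3 = 0x2
flags:8 @ bit 15 → (0x797998ad>>15)&0xff = 0xf3
chan:12 @ bit 3 → (0x797998ad>>3)&0xfff = 0x315
type:3 @ bit 0 → (0x797998ad>>0)&0x7 = 0x5  ←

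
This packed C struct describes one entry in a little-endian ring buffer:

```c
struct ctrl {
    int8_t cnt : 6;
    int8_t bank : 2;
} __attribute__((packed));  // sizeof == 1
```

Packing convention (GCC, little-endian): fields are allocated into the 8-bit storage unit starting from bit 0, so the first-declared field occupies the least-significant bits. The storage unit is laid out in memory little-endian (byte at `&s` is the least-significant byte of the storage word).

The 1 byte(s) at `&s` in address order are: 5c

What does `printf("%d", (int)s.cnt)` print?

28

[0]=0x5c (little-endian) → word 0x5c
cnt [0+:6] = (word>>0) & 0x3f = 28  ←
bank [6+:2] = (word>>6) & 0x3 = 1
cnt signed 6b, MSB=0: value = 28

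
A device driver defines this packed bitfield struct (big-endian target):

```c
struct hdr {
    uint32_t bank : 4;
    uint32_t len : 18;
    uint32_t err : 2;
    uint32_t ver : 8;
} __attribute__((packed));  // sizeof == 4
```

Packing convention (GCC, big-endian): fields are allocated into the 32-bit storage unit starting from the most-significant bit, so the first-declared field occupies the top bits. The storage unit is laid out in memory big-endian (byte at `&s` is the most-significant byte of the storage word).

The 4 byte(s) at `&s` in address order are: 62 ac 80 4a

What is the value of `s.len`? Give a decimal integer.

[0]=0x62 [1]=0xac [2]=0x80 [3]=0x4a (big-endian) → word 0x62ac804a
bank:4 @ bit 28 → (0x62ac804a>>28)&0xf = 0x6
len:18 @ bit 10 → (0x62ac804a>>10)&0x3ffff = 0xab20  ←
err:2 @ bit 8 → (0x62ac804a>>8)&0x3 = 0x0
ver:8 @ bit 0 → (0x62ac804a>>0)&0xff = 0x4a

43808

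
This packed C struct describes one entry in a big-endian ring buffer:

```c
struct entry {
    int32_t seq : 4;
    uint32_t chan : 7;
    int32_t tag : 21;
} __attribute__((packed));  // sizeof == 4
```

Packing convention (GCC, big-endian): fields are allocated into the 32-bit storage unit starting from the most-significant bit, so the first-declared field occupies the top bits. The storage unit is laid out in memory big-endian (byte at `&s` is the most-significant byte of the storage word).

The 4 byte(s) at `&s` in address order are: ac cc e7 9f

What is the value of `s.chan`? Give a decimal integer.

102

[0]=0xac [1]=0xcc [2]=0xe7 [3]=0x9f (big-endian) → word 0xaccce79f
seq [28+:4] = (word>>28) & 0xf = 10
chan [21+:7] = (word>>21) & 0x7f = 102  ←
tag [0+:21] = (word>>0) & 0x1fffff = 845727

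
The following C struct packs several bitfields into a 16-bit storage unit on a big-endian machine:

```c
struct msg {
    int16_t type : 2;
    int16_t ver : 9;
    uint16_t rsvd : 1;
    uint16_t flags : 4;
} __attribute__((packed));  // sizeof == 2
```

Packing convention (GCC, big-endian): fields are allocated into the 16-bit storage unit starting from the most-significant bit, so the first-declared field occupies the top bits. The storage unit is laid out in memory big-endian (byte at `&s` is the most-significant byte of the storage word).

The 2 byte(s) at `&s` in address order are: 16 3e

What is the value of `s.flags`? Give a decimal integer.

[0]=0x16 [1]=0x3e (big-endian) → word 0x163e
type:2 @ bit 14 → (0x163e>>14)&0x3 = 0x0
ver:9 @ bit 5 → (0x163e>>5)&0x1ff = 0xb1
rsvd:1 @ bit 4 → (0x163e>>4)&0x1 = 0x1
flags:4 @ bit 0 → (0x163e>>0)&0xf = 0xe  ←

14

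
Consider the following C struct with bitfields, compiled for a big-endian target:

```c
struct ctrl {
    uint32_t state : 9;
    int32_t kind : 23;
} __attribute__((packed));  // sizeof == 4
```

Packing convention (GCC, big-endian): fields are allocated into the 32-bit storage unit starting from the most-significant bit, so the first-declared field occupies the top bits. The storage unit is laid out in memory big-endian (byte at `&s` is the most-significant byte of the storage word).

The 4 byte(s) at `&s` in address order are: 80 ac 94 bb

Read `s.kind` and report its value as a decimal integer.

[0]=0x80 [1]=0xac [2]=0x94 [3]=0xbb (big-endian) → word 0x80ac94bb
state [23+:9] = (word>>23) & 0x1ff = 257
kind [0+:23] = (word>>0) & 0x7fffff = 2921659  ←
kind signed 23b, MSB=0: value = 2921659

2921659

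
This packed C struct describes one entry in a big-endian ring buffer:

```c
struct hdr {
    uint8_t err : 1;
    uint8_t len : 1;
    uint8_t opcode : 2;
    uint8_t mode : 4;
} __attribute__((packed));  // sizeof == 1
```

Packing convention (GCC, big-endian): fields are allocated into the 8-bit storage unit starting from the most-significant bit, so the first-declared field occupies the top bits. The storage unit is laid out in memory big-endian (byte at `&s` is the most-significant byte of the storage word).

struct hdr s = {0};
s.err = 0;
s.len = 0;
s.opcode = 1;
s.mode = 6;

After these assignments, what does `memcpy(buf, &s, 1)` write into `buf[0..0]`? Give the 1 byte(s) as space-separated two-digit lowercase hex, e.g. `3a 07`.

16

err:1 = 0 → 0x0 << 7 → word 0x00
len:1 = 0 → 0x0 << 6 → word 0x00
opcode:2 = 1 → 0x1 << 4 → word 0x10
mode:4 = 6 → 0x6 << 0 → word 0x16
word = 0x16 → big-endian bytes:
  [0]=0x16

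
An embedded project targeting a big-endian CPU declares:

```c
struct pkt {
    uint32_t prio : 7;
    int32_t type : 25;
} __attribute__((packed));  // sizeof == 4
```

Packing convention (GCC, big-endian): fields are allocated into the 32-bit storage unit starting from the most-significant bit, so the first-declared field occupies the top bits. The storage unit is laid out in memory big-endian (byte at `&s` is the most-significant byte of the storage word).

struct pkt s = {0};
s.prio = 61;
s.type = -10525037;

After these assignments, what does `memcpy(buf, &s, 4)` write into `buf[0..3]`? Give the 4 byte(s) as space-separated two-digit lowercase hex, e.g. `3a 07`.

prio:7 = 61 → 0x3d << 25 → word 0x7a000000
type:25 = -10525037 → 0x15f6693 << 0 → word 0x7b5f6693
word = 0x7b5f6693 → big-endian bytes:
  [0]=0x7b  [1]=0x5f  [2]=0x66  [3]=0x93

7b 5f 66 93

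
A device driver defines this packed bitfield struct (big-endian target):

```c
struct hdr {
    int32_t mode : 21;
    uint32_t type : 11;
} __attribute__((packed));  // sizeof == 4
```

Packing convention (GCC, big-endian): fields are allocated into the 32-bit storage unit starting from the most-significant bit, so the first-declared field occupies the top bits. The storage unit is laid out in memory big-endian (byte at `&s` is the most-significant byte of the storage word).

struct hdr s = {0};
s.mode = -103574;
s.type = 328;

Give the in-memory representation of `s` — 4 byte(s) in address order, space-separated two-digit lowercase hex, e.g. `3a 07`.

f3 5b 51 48

mode (21b) val=-103574 bits=0x1e6b6a at bit 11: 0xf35b5000
type (11b) val=328 bits=0x148 at bit 0: 0xf35b5148
word = 0xf35b5148 → big-endian bytes:
  [0]=0xf3  [1]=0x5b  [2]=0x51  [3]=0x48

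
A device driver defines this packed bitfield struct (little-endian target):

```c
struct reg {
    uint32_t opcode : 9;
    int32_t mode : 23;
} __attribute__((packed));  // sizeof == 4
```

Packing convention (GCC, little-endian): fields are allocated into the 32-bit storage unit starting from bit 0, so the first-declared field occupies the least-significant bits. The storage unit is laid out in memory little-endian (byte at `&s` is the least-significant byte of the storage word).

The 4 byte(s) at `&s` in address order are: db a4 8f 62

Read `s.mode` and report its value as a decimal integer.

[0]=0xdb [1]=0xa4 [2]=0x8f [3]=0x62 (little-endian) → word 0x628fa4db
opcode:9 @ bit 0 → (0x628fa4db>>0)&0x1ff = 0xdb
mode:23 @ bit 9 → (0x628fa4db>>9)&0x7fffff = 0x3147d2  ←
mode signed 23b, MSB=0: value = 3229650

3229650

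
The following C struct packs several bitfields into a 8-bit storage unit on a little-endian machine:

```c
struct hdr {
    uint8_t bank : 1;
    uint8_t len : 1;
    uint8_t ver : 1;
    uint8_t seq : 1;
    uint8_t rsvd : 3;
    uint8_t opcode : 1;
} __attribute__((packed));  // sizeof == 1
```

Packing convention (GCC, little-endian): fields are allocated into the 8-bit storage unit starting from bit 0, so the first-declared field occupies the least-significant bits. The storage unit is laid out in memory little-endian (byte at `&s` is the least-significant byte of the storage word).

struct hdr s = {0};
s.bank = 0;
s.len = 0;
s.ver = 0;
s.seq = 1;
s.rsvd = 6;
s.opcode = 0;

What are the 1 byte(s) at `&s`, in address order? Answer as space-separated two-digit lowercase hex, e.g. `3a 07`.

bank:1 = 0 → 0x0 << 0 → word 0x00
len:1 = 0 → 0x0 << 1 → word 0x00
ver:1 = 0 → 0x0 << 2 → word 0x00
seq:1 = 1 → 0x1 << 3 → word 0x08
rsvd:3 = 6 → 0x6 << 4 → word 0x68
opcode:1 = 0 → 0x0 << 7 → word 0x68
word = 0x68 → little-endian bytes:
  [0]=0x68

68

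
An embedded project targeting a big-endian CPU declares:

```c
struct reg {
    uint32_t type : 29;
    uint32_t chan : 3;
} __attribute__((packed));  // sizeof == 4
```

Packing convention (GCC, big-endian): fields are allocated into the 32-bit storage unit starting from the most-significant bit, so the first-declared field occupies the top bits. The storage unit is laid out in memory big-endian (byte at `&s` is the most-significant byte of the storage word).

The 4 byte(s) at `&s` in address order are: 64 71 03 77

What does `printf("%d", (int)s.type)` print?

210641006

[0]=0x64 [1]=0x71 [2]=0x03 [3]=0x77 (big-endian) → word 0x64710377
type [3+:29] = (word>>3) & 0x1fffffff = 210641006  ←
chan [0+:3] = (word>>0) & 0x7 = 7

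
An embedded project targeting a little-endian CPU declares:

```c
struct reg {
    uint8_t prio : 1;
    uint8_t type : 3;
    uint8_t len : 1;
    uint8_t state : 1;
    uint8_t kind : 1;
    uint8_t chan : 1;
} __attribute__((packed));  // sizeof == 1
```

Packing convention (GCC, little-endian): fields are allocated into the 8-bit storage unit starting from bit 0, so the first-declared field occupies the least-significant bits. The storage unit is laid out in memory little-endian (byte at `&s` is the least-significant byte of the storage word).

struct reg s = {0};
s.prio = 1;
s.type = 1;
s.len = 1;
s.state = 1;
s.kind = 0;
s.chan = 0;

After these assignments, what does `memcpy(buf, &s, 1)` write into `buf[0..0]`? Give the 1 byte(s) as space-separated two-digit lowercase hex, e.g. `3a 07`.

33

prio:1 = 1 → 0x1 << 0 → word 0x01
type:3 = 1 → 0x1 << 1 → word 0x03
len:1 = 1 → 0x1 << 4 → word 0x13
state:1 = 1 → 0x1 << 5 → word 0x33
kind:1 = 0 → 0x0 << 6 → word 0x33
chan:1 = 0 → 0x0 << 7 → word 0x33
word = 0x33 → little-endian bytes:
  [0]=0x33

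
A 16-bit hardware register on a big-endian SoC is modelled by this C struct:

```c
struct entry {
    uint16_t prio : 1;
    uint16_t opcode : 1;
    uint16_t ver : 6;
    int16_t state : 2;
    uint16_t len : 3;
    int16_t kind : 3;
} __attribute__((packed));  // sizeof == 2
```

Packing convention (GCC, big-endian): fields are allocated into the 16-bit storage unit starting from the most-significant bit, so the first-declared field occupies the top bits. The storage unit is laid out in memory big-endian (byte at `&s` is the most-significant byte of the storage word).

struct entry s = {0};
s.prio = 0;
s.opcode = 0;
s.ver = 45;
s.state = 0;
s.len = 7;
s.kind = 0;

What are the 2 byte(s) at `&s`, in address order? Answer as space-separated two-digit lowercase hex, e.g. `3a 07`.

[15+:1] prio=0 & 0x1 = 0x0; word=0x0000
[14+:1] opcode=0 & 0x1 = 0x0; word=0x0000
[8+:6] ver=45 & 0x3f = 0x2d; word=0x2d00
[6+:2] state=0 & 0x3 = 0x0; word=0x2d00
[3+:3] len=7 & 0x7 = 0x7; word=0x2d38
[0+:3] kind=0 & 0x7 = 0x0; word=0x2d38
word = 0x2d38 → big-endian bytes:
  [0]=0x2d  [1]=0x38

2d 38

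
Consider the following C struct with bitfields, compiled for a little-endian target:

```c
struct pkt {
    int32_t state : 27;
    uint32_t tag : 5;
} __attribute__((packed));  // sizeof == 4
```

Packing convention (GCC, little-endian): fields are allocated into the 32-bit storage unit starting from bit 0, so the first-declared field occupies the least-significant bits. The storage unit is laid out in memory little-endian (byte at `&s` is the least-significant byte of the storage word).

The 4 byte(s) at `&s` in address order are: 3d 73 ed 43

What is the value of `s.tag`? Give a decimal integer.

[0]=0x3d [1]=0x73 [2]=0xed [3]=0x43 (little-endian) → word 0x43ed733d
state:27 @ bit 0 → (0x43ed733d>>0)&0x7ffffff = 0x3ed733d
tag:5 @ bit 27 → (0x43ed733d>>27)&0x1f = 0x8  ←

8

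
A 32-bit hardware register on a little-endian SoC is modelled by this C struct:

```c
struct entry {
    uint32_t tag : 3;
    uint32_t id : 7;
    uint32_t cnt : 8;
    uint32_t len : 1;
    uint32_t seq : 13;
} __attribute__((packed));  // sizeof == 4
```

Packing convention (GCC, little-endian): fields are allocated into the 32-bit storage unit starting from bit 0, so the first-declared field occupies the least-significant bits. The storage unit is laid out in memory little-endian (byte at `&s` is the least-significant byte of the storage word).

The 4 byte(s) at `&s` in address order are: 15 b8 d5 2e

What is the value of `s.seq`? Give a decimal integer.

1498

[0]=0x15 [1]=0xb8 [2]=0xd5 [3]=0x2e (little-endian) → word 0x2ed5b815
tag:3 @ bit 0 → (0x2ed5b815>>0)&0x7 = 0x5
id:7 @ bit 3 → (0x2ed5b815>>3)&0x7f = 0x2
cnt:8 @ bit 10 → (0x2ed5b815>>10)&0xff = 0x6e
len:1 @ bit 18 → (0x2ed5b815>>18)&0x1 = 0x1
seq:13 @ bit 19 → (0x2ed5b815>>19)&0x1fff = 0x5da  ←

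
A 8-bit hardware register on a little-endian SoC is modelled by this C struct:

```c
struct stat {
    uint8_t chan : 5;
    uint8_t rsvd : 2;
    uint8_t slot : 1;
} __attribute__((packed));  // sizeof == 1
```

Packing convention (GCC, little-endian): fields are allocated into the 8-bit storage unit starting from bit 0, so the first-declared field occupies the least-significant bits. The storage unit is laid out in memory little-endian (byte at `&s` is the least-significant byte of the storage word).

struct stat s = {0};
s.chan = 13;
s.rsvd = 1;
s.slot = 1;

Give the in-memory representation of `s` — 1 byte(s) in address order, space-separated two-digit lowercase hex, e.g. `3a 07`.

chan (5b) val=13 bits=0xd at bit 0: 0x0d
rsvd (2b) val=1 bits=0x1 at bit 5: 0x2d
slot (1b) val=1 bits=0x1 at bit 7: 0xad
word = 0xad → little-endian bytes:
  [0]=0xad

ad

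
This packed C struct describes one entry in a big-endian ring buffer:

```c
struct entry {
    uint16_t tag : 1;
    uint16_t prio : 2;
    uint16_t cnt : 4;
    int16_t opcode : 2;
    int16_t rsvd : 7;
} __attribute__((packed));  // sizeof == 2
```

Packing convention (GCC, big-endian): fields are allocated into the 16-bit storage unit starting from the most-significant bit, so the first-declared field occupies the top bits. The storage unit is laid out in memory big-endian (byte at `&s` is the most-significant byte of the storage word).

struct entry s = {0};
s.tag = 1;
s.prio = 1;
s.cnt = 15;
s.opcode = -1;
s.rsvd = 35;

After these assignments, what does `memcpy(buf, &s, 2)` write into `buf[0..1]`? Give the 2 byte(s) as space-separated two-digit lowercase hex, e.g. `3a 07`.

bf a3

tag (1b) val=1 bits=0x1 at bit 15: 0x8000
prio (2b) val=1 bits=0x1 at bit 13: 0xa000
cnt (4b) val=15 bits=0xf at bit 9: 0xbe00
opcode (2b) val=-1 bits=0x3 at bit 7: 0xbf80
rsvd (7b) val=35 bits=0x23 at bit 0: 0xbfa3
word = 0xbfa3 → big-endian bytes:
  [0]=0xbf  [1]=0xa3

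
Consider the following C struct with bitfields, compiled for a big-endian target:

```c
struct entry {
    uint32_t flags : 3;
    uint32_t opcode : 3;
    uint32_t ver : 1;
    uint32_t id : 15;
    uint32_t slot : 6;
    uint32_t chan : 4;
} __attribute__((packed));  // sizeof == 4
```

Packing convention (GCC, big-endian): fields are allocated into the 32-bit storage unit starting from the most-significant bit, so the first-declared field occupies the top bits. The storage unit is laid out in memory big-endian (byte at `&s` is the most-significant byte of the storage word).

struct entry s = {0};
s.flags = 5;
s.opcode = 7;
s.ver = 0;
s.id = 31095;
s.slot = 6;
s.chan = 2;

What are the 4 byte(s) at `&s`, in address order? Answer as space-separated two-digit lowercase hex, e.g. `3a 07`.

bd e5 dc 62

flags:3 = 5 → 0x5 << 29 → word 0xa0000000
opcode:3 = 7 → 0x7 << 26 → word 0xbc000000
ver:1 = 0 → 0x0 << 25 → word 0xbc000000
id:15 = 31095 → 0x7977 << 10 → word 0xbde5dc00
slot:6 = 6 → 0x6 << 4 → word 0xbde5dc60
chan:4 = 2 → 0x2 << 0 → word 0xbde5dc62
word = 0xbde5dc62 → big-endian bytes:
  [0]=0xbd  [1]=0xe5  [2]=0xdc  [3]=0x62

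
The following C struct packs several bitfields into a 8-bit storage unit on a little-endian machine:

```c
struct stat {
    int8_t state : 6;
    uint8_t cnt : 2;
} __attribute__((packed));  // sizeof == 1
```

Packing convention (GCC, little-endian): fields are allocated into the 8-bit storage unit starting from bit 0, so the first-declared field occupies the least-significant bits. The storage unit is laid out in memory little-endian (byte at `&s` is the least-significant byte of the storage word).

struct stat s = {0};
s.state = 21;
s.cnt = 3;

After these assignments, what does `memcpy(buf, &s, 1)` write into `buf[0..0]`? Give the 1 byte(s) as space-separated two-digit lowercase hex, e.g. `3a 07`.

state:6 = 21 → 0x15 << 0 → word 0x15
cnt:2 = 3 → 0x3 << 6 → word 0xd5
word = 0xd5 → little-endian bytes:
  [0]=0xd5

d5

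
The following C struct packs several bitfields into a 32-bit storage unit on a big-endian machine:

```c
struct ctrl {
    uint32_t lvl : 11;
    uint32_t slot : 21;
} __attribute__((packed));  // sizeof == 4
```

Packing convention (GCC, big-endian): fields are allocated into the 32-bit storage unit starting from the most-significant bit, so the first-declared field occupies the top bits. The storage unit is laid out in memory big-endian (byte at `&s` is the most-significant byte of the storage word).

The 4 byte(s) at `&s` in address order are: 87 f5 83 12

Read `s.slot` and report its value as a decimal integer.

[0]=0x87 [1]=0xf5 [2]=0x83 [3]=0x12 (big-endian) → word 0x87f58312
lvl [21+:11] = (word>>21) & 0x7ff = 1087
slot [0+:21] = (word>>0) & 0x1fffff = 1409810  ←

1409810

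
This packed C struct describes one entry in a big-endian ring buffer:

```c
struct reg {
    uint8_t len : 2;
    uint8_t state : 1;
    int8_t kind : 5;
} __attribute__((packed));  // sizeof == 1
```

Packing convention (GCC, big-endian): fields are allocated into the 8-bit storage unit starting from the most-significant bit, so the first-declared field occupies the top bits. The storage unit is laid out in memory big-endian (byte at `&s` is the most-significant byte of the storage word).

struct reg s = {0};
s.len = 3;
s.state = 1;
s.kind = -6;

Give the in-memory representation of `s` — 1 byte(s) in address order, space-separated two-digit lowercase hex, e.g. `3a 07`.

fa

[6+:2] len=3 & 0x3 = 0x3; word=0xc0
[5+:1] state=1 & 0x1 = 0x1; word=0xe0
[0+:5] kind=-6 & 0x1f = 0x1a; word=0xfa
word = 0xfa → big-endian bytes:
  [0]=0xfa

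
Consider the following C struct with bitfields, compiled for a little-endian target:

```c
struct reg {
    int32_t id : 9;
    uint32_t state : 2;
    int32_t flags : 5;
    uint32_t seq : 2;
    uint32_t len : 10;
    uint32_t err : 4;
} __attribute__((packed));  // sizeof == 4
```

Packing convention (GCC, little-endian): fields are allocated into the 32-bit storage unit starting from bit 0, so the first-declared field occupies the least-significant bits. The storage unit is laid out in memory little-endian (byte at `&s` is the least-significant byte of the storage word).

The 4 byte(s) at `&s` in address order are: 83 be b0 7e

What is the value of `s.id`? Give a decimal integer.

[0]=0x83 [1]=0xbe [2]=0xb0 [3]=0x7e (little-endian) → word 0x7eb0be83
id:9 @ bit 0 → (0x7eb0be83>>0)&0x1ff = 0x83  ←
state:2 @ bit 9 → (0x7eb0be83>>9)&0x3 = 0x3
flags:5 @ bit 11 → (0x7eb0be83>>11)&0x1f = 0x17
seq:2 @ bit 16 → (0x7eb0be83>>16)&0x3 = 0x0
len:10 @ bit 18 → (0x7eb0be83>>18)&0x3ff = 0x3ac
err:4 @ bit 28 → (0x7eb0be83>>28)&0xf = 0x7
id signed 9b, MSB=0: value = 131

131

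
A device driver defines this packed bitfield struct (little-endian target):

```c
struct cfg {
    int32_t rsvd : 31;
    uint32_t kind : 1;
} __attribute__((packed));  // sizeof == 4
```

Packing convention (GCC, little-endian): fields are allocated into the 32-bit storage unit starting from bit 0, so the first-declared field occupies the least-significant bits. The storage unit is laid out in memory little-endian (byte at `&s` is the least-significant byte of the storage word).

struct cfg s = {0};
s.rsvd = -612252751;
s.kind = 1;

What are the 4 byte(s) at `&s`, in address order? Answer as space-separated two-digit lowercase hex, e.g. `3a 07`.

rsvd (31b) val=-612252751 bits=0x5b81c3b1 at bit 0: 0x5b81c3b1
kind (1b) val=1 bits=0x1 at bit 31: 0xdb81c3b1
word = 0xdb81c3b1 → little-endian bytes:
  [0]=0xb1  [1]=0xc3  [2]=0x81  [3]=0xdb

b1 c3 81 db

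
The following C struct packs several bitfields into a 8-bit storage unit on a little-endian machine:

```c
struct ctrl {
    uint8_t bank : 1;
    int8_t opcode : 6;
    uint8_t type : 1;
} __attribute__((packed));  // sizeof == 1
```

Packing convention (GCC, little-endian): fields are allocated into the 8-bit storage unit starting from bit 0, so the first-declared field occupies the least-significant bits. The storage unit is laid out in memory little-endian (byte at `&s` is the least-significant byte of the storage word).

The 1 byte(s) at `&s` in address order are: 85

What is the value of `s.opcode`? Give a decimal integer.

[0]=0x85 (little-endian) → word 0x85
bank [0+:1] = (word>>0) & 0x1 = 1
opcode [1+:6] = (word>>1) & 0x3f = 2  ←
type [7+:1] = (word>>7) & 0x1 = 1
opcode signed 6b, MSB=0: value = 2

2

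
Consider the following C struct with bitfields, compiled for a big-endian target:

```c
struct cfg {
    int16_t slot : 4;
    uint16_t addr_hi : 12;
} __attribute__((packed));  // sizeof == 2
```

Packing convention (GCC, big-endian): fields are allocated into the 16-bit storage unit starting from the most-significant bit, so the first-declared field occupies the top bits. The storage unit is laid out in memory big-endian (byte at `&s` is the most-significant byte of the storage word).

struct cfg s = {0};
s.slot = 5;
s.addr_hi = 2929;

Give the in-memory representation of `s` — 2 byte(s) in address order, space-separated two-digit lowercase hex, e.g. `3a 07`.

5b 71

slot:4 = 5 → 0x5 << 12 → word 0x5000
addr_hi:12 = 2929 → 0xb71 << 0 → word 0x5b71
word = 0x5b71 → big-endian bytes:
  [0]=0x5b  [1]=0x71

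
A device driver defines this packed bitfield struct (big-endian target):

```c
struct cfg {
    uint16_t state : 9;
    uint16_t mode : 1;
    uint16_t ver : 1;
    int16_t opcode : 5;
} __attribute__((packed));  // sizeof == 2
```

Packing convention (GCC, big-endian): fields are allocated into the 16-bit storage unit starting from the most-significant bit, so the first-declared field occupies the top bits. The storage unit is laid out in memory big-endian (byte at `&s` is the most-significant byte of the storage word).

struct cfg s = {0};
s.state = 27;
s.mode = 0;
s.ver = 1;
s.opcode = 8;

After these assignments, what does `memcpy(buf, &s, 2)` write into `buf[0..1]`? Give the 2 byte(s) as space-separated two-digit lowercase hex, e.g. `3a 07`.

0d a8

[7+:9] state=27 & 0x1ff = 0x1b; word=0x0d80
[6+:1] mode=0 & 0x1 = 0x0; word=0x0d80
[5+:1] ver=1 & 0x1 = 0x1; word=0x0da0
[0+:5] opcode=8 & 0x1f = 0x8; word=0x0da8
word = 0x0da8 → big-endian bytes:
  [0]=0x0d  [1]=0xa8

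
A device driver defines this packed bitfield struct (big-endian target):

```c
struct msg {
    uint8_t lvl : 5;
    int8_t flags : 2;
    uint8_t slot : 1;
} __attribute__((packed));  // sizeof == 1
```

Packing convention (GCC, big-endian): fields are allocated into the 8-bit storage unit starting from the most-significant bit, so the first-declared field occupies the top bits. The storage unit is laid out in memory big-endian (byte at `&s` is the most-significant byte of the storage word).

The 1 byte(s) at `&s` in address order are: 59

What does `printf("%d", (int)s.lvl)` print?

11

[0]=0x59 (big-endian) → word 0x59
lvl:5 @ bit 3 → (0x59>>3)&0x1f = 0xb  ←
flags:2 @ bit 1 → (0x59>>1)&0x3 = 0x0
slot:1 @ bit 0 → (0x59>>0)&0x1 = 0x1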